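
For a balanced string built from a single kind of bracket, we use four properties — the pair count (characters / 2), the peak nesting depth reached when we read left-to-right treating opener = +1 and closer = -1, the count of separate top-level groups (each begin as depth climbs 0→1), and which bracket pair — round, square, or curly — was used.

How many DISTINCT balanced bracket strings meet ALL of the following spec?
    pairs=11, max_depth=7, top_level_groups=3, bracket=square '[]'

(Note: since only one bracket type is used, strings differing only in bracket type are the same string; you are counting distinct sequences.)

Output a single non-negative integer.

Answer: 306

Derivation:
Spec: pairs=11 depth=7 groups=3
Count(depth <= 7) = 11886
Count(depth <= 6) = 11580
Count(depth == 7) = 11886 - 11580 = 306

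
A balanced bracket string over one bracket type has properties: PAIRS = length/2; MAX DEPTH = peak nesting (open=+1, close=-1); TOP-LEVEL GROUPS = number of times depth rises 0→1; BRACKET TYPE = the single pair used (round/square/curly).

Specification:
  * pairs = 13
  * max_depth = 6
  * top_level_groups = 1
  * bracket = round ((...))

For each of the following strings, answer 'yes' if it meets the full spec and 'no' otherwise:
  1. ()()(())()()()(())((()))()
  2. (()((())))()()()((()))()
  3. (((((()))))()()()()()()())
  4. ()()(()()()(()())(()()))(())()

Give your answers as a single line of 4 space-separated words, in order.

Answer: no no yes no

Derivation:
String 1 '()()(())()()()(())((()))()': depth seq [1 0 1 0 1 2 1 0 1 0 1 0 1 0 1 2 1 0 1 2 3 2 1 0 1 0]
  -> pairs=13 depth=3 groups=9 -> no
String 2 '(()((())))()()()((()))()': depth seq [1 2 1 2 3 4 3 2 1 0 1 0 1 0 1 0 1 2 3 2 1 0 1 0]
  -> pairs=12 depth=4 groups=6 -> no
String 3 '(((((()))))()()()()()()())': depth seq [1 2 3 4 5 6 5 4 3 2 1 2 1 2 1 2 1 2 1 2 1 2 1 2 1 0]
  -> pairs=13 depth=6 groups=1 -> yes
String 4 '()()(()()()(()())(()()))(())()': depth seq [1 0 1 0 1 2 1 2 1 2 1 2 3 2 3 2 1 2 3 2 3 2 1 0 1 2 1 0 1 0]
  -> pairs=15 depth=3 groups=5 -> no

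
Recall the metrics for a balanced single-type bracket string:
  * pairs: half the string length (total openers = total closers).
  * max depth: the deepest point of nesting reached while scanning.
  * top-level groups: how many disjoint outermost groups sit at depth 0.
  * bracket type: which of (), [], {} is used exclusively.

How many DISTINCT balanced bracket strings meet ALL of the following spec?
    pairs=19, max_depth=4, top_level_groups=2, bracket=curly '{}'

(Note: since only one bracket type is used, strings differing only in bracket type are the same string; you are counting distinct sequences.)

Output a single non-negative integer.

Spec: pairs=19 depth=4 groups=2
Count(depth <= 4) = 23507190
Count(depth <= 3) = 655360
Count(depth == 4) = 23507190 - 655360 = 22851830

Answer: 22851830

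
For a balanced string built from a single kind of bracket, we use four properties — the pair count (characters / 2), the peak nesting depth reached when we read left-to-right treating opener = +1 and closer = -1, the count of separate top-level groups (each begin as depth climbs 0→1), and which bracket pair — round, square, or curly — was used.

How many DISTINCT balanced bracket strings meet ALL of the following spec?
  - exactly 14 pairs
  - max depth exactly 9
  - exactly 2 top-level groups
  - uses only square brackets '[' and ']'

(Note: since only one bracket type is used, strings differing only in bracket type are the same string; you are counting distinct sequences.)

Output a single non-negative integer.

Answer: 13250

Derivation:
Spec: pairs=14 depth=9 groups=2
Count(depth <= 9) = 739450
Count(depth <= 8) = 726200
Count(depth == 9) = 739450 - 726200 = 13250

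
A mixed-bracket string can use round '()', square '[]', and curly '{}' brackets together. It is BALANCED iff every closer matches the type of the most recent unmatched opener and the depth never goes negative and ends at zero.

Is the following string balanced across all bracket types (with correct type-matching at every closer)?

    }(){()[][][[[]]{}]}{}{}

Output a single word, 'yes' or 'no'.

pos 0: saw closer '}' but stack is empty → INVALID
Verdict: unmatched closer '}' at position 0 → no

Answer: no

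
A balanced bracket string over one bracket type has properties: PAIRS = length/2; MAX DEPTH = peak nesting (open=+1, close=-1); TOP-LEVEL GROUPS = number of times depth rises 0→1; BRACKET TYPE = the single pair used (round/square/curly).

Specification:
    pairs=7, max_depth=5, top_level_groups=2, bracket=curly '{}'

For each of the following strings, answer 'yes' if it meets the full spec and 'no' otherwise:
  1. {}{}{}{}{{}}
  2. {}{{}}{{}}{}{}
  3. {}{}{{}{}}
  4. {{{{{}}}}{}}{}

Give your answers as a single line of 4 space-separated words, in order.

Answer: no no no yes

Derivation:
String 1 '{}{}{}{}{{}}': depth seq [1 0 1 0 1 0 1 0 1 2 1 0]
  -> pairs=6 depth=2 groups=5 -> no
String 2 '{}{{}}{{}}{}{}': depth seq [1 0 1 2 1 0 1 2 1 0 1 0 1 0]
  -> pairs=7 depth=2 groups=5 -> no
String 3 '{}{}{{}{}}': depth seq [1 0 1 0 1 2 1 2 1 0]
  -> pairs=5 depth=2 groups=3 -> no
String 4 '{{{{{}}}}{}}{}': depth seq [1 2 3 4 5 4 3 2 1 2 1 0 1 0]
  -> pairs=7 depth=5 groups=2 -> yes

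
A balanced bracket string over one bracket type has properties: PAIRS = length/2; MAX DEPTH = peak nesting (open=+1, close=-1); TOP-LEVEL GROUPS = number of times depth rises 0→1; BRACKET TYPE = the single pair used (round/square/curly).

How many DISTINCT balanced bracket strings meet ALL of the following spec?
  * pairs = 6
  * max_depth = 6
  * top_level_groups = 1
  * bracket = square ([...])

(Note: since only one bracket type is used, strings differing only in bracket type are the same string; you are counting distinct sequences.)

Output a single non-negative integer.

Spec: pairs=6 depth=6 groups=1
Count(depth <= 6) = 42
Count(depth <= 5) = 41
Count(depth == 6) = 42 - 41 = 1

Answer: 1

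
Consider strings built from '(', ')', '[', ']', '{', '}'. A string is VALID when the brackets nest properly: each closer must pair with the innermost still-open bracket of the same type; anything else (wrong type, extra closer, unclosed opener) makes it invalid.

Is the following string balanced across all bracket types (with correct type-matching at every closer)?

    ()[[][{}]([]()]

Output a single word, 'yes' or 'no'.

pos 0: push '('; stack = (
pos 1: ')' matches '('; pop; stack = (empty)
pos 2: push '['; stack = [
pos 3: push '['; stack = [[
pos 4: ']' matches '['; pop; stack = [
pos 5: push '['; stack = [[
pos 6: push '{'; stack = [[{
pos 7: '}' matches '{'; pop; stack = [[
pos 8: ']' matches '['; pop; stack = [
pos 9: push '('; stack = [(
pos 10: push '['; stack = [([
pos 11: ']' matches '['; pop; stack = [(
pos 12: push '('; stack = [((
pos 13: ')' matches '('; pop; stack = [(
pos 14: saw closer ']' but top of stack is '(' (expected ')') → INVALID
Verdict: type mismatch at position 14: ']' closes '(' → no

Answer: no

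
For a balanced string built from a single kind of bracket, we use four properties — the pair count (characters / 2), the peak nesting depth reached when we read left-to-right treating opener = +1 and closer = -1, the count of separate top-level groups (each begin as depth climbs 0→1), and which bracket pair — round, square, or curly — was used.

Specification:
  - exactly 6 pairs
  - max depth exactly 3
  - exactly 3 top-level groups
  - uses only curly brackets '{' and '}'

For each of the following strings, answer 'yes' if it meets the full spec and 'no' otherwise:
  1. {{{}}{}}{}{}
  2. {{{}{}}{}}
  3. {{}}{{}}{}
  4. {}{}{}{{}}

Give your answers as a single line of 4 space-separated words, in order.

String 1 '{{{}}{}}{}{}': depth seq [1 2 3 2 1 2 1 0 1 0 1 0]
  -> pairs=6 depth=3 groups=3 -> yes
String 2 '{{{}{}}{}}': depth seq [1 2 3 2 3 2 1 2 1 0]
  -> pairs=5 depth=3 groups=1 -> no
String 3 '{{}}{{}}{}': depth seq [1 2 1 0 1 2 1 0 1 0]
  -> pairs=5 depth=2 groups=3 -> no
String 4 '{}{}{}{{}}': depth seq [1 0 1 0 1 0 1 2 1 0]
  -> pairs=5 depth=2 groups=4 -> no

Answer: yes no no no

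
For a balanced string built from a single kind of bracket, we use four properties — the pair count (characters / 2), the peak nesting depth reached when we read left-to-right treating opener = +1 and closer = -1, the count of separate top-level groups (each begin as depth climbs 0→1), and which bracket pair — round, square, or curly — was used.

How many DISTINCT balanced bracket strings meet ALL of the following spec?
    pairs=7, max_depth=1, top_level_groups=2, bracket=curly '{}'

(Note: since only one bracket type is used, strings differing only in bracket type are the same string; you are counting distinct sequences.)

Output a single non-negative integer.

Spec: pairs=7 depth=1 groups=2
Count(depth <= 1) = 0
Count(depth <= 0) = 0
Count(depth == 1) = 0 - 0 = 0

Answer: 0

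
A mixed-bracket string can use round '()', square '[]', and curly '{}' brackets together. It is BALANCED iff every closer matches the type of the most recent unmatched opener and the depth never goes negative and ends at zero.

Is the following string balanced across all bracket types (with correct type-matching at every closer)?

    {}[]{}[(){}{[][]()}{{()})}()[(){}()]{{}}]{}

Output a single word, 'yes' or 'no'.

pos 0: push '{'; stack = {
pos 1: '}' matches '{'; pop; stack = (empty)
pos 2: push '['; stack = [
pos 3: ']' matches '['; pop; stack = (empty)
pos 4: push '{'; stack = {
pos 5: '}' matches '{'; pop; stack = (empty)
pos 6: push '['; stack = [
pos 7: push '('; stack = [(
pos 8: ')' matches '('; pop; stack = [
pos 9: push '{'; stack = [{
pos 10: '}' matches '{'; pop; stack = [
pos 11: push '{'; stack = [{
pos 12: push '['; stack = [{[
pos 13: ']' matches '['; pop; stack = [{
pos 14: push '['; stack = [{[
pos 15: ']' matches '['; pop; stack = [{
pos 16: push '('; stack = [{(
pos 17: ')' matches '('; pop; stack = [{
pos 18: '}' matches '{'; pop; stack = [
pos 19: push '{'; stack = [{
pos 20: push '{'; stack = [{{
pos 21: push '('; stack = [{{(
pos 22: ')' matches '('; pop; stack = [{{
pos 23: '}' matches '{'; pop; stack = [{
pos 24: saw closer ')' but top of stack is '{' (expected '}') → INVALID
Verdict: type mismatch at position 24: ')' closes '{' → no

Answer: no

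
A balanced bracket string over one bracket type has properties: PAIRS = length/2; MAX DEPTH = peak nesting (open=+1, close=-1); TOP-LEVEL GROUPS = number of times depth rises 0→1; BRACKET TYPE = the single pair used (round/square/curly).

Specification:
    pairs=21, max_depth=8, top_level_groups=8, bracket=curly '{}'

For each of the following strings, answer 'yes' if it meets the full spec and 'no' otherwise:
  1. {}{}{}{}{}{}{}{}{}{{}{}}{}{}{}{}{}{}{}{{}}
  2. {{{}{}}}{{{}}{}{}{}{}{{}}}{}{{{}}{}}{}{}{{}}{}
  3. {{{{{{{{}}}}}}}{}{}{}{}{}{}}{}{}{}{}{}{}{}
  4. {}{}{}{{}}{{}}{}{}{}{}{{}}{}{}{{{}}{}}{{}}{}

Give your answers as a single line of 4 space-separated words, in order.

Answer: no no yes no

Derivation:
String 1 '{}{}{}{}{}{}{}{}{}{{}{}}{}{}{}{}{}{}{}{{}}': depth seq [1 0 1 0 1 0 1 0 1 0 1 0 1 0 1 0 1 0 1 2 1 2 1 0 1 0 1 0 1 0 1 0 1 0 1 0 1 0 1 2 1 0]
  -> pairs=21 depth=2 groups=18 -> no
String 2 '{{{}{}}}{{{}}{}{}{}{}{{}}}{}{{{}}{}}{}{}{{}}{}': depth seq [1 2 3 2 3 2 1 0 1 2 3 2 1 2 1 2 1 2 1 2 1 2 3 2 1 0 1 0 1 2 3 2 1 2 1 0 1 0 1 0 1 2 1 0 1 0]
  -> pairs=23 depth=3 groups=8 -> no
String 3 '{{{{{{{{}}}}}}}{}{}{}{}{}{}}{}{}{}{}{}{}{}': depth seq [1 2 3 4 5 6 7 8 7 6 5 4 3 2 1 2 1 2 1 2 1 2 1 2 1 2 1 0 1 0 1 0 1 0 1 0 1 0 1 0 1 0]
  -> pairs=21 depth=8 groups=8 -> yes
String 4 '{}{}{}{{}}{{}}{}{}{}{}{{}}{}{}{{{}}{}}{{}}{}': depth seq [1 0 1 0 1 0 1 2 1 0 1 2 1 0 1 0 1 0 1 0 1 0 1 2 1 0 1 0 1 0 1 2 3 2 1 2 1 0 1 2 1 0 1 0]
  -> pairs=22 depth=3 groups=15 -> no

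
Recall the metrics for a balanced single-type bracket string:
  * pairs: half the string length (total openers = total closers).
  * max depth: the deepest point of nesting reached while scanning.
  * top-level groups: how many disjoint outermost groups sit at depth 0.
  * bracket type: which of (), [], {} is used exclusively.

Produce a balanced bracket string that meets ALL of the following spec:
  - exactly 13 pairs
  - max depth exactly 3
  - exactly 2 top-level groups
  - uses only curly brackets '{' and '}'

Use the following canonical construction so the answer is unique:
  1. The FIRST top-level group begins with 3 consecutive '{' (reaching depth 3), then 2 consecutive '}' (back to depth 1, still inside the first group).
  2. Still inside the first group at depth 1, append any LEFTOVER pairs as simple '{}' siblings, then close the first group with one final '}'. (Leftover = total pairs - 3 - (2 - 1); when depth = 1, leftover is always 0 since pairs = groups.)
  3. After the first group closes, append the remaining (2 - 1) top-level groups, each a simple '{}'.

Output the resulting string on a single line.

Answer: {{{}}{}{}{}{}{}{}{}{}{}}{}

Derivation:
Spec: pairs=13 depth=3 groups=2
Leftover pairs = 13 - 3 - (2-1) = 9
First group: deep chain of depth 3 + 9 sibling pairs
Remaining 1 groups: simple '{}' each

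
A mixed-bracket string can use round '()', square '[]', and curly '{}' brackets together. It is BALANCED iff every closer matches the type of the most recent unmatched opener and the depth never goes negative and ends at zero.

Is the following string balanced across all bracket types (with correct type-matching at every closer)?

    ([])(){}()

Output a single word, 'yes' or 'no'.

pos 0: push '('; stack = (
pos 1: push '['; stack = ([
pos 2: ']' matches '['; pop; stack = (
pos 3: ')' matches '('; pop; stack = (empty)
pos 4: push '('; stack = (
pos 5: ')' matches '('; pop; stack = (empty)
pos 6: push '{'; stack = {
pos 7: '}' matches '{'; pop; stack = (empty)
pos 8: push '('; stack = (
pos 9: ')' matches '('; pop; stack = (empty)
end: stack empty → VALID
Verdict: properly nested → yes

Answer: yes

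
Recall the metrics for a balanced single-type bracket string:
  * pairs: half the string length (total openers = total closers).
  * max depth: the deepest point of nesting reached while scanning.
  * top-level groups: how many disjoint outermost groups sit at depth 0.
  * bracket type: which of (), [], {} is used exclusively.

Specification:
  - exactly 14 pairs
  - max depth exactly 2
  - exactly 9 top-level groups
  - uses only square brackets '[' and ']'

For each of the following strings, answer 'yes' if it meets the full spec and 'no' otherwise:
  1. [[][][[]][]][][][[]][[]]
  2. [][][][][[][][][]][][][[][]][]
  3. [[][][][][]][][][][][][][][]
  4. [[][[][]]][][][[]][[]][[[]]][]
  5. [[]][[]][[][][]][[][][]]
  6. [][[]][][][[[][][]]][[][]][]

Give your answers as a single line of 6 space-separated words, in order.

String 1 '[[][][[]][]][][][[]][[]]': depth seq [1 2 1 2 1 2 3 2 1 2 1 0 1 0 1 0 1 2 1 0 1 2 1 0]
  -> pairs=12 depth=3 groups=5 -> no
String 2 '[][][][][[][][][]][][][[][]][]': depth seq [1 0 1 0 1 0 1 0 1 2 1 2 1 2 1 2 1 0 1 0 1 0 1 2 1 2 1 0 1 0]
  -> pairs=15 depth=2 groups=9 -> no
String 3 '[[][][][][]][][][][][][][][]': depth seq [1 2 1 2 1 2 1 2 1 2 1 0 1 0 1 0 1 0 1 0 1 0 1 0 1 0 1 0]
  -> pairs=14 depth=2 groups=9 -> yes
String 4 '[[][[][]]][][][[]][[]][[[]]][]': depth seq [1 2 1 2 3 2 3 2 1 0 1 0 1 0 1 2 1 0 1 2 1 0 1 2 3 2 1 0 1 0]
  -> pairs=15 depth=3 groups=7 -> no
String 5 '[[]][[]][[][][]][[][][]]': depth seq [1 2 1 0 1 2 1 0 1 2 1 2 1 2 1 0 1 2 1 2 1 2 1 0]
  -> pairs=12 depth=2 groups=4 -> no
String 6 '[][[]][][][[[][][]]][[][]][]': depth seq [1 0 1 2 1 0 1 0 1 0 1 2 3 2 3 2 3 2 1 0 1 2 1 2 1 0 1 0]
  -> pairs=14 depth=3 groups=7 -> no

Answer: no no yes no no no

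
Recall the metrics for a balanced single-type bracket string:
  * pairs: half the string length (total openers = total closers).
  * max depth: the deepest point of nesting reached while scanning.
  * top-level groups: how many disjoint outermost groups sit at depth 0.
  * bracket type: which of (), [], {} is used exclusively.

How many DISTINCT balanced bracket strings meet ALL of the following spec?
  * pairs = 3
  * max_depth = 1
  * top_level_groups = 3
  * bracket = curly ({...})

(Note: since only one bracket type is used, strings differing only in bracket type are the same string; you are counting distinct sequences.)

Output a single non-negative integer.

Spec: pairs=3 depth=1 groups=3
Count(depth <= 1) = 1
Count(depth <= 0) = 0
Count(depth == 1) = 1 - 0 = 1

Answer: 1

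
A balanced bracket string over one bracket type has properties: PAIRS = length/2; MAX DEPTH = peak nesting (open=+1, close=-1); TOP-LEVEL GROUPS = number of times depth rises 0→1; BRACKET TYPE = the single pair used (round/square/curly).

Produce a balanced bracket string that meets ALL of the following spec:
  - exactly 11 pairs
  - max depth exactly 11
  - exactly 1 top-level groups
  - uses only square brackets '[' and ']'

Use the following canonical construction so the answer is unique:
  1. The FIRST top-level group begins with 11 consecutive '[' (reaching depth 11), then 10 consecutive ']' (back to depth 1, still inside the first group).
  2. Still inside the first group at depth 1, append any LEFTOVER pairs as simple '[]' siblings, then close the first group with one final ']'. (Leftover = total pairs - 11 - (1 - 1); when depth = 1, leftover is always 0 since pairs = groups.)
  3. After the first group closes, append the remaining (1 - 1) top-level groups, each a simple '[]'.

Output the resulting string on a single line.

Answer: [[[[[[[[[[[]]]]]]]]]]]

Derivation:
Spec: pairs=11 depth=11 groups=1
Leftover pairs = 11 - 11 - (1-1) = 0
First group: deep chain of depth 11 + 0 sibling pairs
Remaining 0 groups: simple '[]' each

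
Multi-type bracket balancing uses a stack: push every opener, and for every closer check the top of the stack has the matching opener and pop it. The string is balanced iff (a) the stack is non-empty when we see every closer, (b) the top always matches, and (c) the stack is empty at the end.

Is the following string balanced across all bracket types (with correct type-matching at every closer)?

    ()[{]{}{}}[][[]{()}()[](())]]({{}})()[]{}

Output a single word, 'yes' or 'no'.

Answer: no

Derivation:
pos 0: push '('; stack = (
pos 1: ')' matches '('; pop; stack = (empty)
pos 2: push '['; stack = [
pos 3: push '{'; stack = [{
pos 4: saw closer ']' but top of stack is '{' (expected '}') → INVALID
Verdict: type mismatch at position 4: ']' closes '{' → no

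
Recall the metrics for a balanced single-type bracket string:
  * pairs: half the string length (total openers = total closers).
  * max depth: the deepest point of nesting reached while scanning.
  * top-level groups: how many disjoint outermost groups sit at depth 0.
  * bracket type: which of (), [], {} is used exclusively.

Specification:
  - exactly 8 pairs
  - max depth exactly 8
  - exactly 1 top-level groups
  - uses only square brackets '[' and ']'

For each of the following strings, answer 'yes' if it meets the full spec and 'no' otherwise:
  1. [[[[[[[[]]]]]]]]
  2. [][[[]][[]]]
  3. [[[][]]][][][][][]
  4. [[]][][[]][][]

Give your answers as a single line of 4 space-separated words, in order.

String 1 '[[[[[[[[]]]]]]]]': depth seq [1 2 3 4 5 6 7 8 7 6 5 4 3 2 1 0]
  -> pairs=8 depth=8 groups=1 -> yes
String 2 '[][[[]][[]]]': depth seq [1 0 1 2 3 2 1 2 3 2 1 0]
  -> pairs=6 depth=3 groups=2 -> no
String 3 '[[[][]]][][][][][]': depth seq [1 2 3 2 3 2 1 0 1 0 1 0 1 0 1 0 1 0]
  -> pairs=9 depth=3 groups=6 -> no
String 4 '[[]][][[]][][]': depth seq [1 2 1 0 1 0 1 2 1 0 1 0 1 0]
  -> pairs=7 depth=2 groups=5 -> no

Answer: yes no no no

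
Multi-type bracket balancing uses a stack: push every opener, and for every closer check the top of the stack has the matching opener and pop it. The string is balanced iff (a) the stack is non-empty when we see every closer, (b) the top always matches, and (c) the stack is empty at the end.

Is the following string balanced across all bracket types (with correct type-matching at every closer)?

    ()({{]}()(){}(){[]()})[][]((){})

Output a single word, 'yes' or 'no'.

Answer: no

Derivation:
pos 0: push '('; stack = (
pos 1: ')' matches '('; pop; stack = (empty)
pos 2: push '('; stack = (
pos 3: push '{'; stack = ({
pos 4: push '{'; stack = ({{
pos 5: saw closer ']' but top of stack is '{' (expected '}') → INVALID
Verdict: type mismatch at position 5: ']' closes '{' → no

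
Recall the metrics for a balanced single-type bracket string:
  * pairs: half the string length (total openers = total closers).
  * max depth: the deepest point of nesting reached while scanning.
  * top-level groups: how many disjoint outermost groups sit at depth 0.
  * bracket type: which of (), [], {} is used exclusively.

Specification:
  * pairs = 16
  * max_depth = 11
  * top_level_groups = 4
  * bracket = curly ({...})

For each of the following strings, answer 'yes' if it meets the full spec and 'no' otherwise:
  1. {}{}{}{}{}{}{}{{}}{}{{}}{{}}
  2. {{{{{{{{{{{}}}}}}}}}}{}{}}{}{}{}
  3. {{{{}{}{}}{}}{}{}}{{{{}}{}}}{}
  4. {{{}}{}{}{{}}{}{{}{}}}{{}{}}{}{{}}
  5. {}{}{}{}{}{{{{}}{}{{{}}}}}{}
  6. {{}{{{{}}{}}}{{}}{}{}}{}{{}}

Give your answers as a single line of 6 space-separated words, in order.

Answer: no yes no no no no

Derivation:
String 1 '{}{}{}{}{}{}{}{{}}{}{{}}{{}}': depth seq [1 0 1 0 1 0 1 0 1 0 1 0 1 0 1 2 1 0 1 0 1 2 1 0 1 2 1 0]
  -> pairs=14 depth=2 groups=11 -> no
String 2 '{{{{{{{{{{{}}}}}}}}}}{}{}}{}{}{}': depth seq [1 2 3 4 5 6 7 8 9 10 11 10 9 8 7 6 5 4 3 2 1 2 1 2 1 0 1 0 1 0 1 0]
  -> pairs=16 depth=11 groups=4 -> yes
String 3 '{{{{}{}{}}{}}{}{}}{{{{}}{}}}{}': depth seq [1 2 3 4 3 4 3 4 3 2 3 2 1 2 1 2 1 0 1 2 3 4 3 2 3 2 1 0 1 0]
  -> pairs=15 depth=4 groups=3 -> no
String 4 '{{{}}{}{}{{}}{}{{}{}}}{{}{}}{}{{}}': depth seq [1 2 3 2 1 2 1 2 1 2 3 2 1 2 1 2 3 2 3 2 1 0 1 2 1 2 1 0 1 0 1 2 1 0]
  -> pairs=17 depth=3 groups=4 -> no
String 5 '{}{}{}{}{}{{{{}}{}{{{}}}}}{}': depth seq [1 0 1 0 1 0 1 0 1 0 1 2 3 4 3 2 3 2 3 4 5 4 3 2 1 0 1 0]
  -> pairs=14 depth=5 groups=7 -> no
String 6 '{{}{{{{}}{}}}{{}}{}{}}{}{{}}': depth seq [1 2 1 2 3 4 5 4 3 4 3 2 1 2 3 2 1 2 1 2 1 0 1 0 1 2 1 0]
  -> pairs=14 depth=5 groups=3 -> no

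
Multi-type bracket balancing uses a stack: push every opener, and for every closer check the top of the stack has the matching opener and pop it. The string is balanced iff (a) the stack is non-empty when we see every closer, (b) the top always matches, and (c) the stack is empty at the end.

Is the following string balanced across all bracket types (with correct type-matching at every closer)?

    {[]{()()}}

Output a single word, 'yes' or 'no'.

pos 0: push '{'; stack = {
pos 1: push '['; stack = {[
pos 2: ']' matches '['; pop; stack = {
pos 3: push '{'; stack = {{
pos 4: push '('; stack = {{(
pos 5: ')' matches '('; pop; stack = {{
pos 6: push '('; stack = {{(
pos 7: ')' matches '('; pop; stack = {{
pos 8: '}' matches '{'; pop; stack = {
pos 9: '}' matches '{'; pop; stack = (empty)
end: stack empty → VALID
Verdict: properly nested → yes

Answer: yes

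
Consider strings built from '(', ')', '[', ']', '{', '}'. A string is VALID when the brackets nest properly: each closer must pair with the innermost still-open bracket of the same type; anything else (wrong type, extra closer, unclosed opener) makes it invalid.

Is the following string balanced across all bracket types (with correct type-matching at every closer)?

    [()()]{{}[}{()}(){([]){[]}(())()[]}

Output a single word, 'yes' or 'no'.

pos 0: push '['; stack = [
pos 1: push '('; stack = [(
pos 2: ')' matches '('; pop; stack = [
pos 3: push '('; stack = [(
pos 4: ')' matches '('; pop; stack = [
pos 5: ']' matches '['; pop; stack = (empty)
pos 6: push '{'; stack = {
pos 7: push '{'; stack = {{
pos 8: '}' matches '{'; pop; stack = {
pos 9: push '['; stack = {[
pos 10: saw closer '}' but top of stack is '[' (expected ']') → INVALID
Verdict: type mismatch at position 10: '}' closes '[' → no

Answer: no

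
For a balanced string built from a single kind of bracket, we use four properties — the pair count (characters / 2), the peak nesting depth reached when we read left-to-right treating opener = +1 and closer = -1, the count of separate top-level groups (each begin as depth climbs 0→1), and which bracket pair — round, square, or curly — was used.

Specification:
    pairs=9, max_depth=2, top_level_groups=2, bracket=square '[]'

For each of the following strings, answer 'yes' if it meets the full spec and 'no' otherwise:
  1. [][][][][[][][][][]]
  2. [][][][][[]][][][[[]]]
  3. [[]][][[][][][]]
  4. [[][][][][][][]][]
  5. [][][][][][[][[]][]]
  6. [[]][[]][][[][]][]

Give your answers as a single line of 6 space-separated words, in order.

String 1 '[][][][][[][][][][]]': depth seq [1 0 1 0 1 0 1 0 1 2 1 2 1 2 1 2 1 2 1 0]
  -> pairs=10 depth=2 groups=5 -> no
String 2 '[][][][][[]][][][[[]]]': depth seq [1 0 1 0 1 0 1 0 1 2 1 0 1 0 1 0 1 2 3 2 1 0]
  -> pairs=11 depth=3 groups=8 -> no
String 3 '[[]][][[][][][]]': depth seq [1 2 1 0 1 0 1 2 1 2 1 2 1 2 1 0]
  -> pairs=8 depth=2 groups=3 -> no
String 4 '[[][][][][][][]][]': depth seq [1 2 1 2 1 2 1 2 1 2 1 2 1 2 1 0 1 0]
  -> pairs=9 depth=2 groups=2 -> yes
String 5 '[][][][][][[][[]][]]': depth seq [1 0 1 0 1 0 1 0 1 0 1 2 1 2 3 2 1 2 1 0]
  -> pairs=10 depth=3 groups=6 -> no
String 6 '[[]][[]][][[][]][]': depth seq [1 2 1 0 1 2 1 0 1 0 1 2 1 2 1 0 1 0]
  -> pairs=9 depth=2 groups=5 -> no

Answer: no no no yes no no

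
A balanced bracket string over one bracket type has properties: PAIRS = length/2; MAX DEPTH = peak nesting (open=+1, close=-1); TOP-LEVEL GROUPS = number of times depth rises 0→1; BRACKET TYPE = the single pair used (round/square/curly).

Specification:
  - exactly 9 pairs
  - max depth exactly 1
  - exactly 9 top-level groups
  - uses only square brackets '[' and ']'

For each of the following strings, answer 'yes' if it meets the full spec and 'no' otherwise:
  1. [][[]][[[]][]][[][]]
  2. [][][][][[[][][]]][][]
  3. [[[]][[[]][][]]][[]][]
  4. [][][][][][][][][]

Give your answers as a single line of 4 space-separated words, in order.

Answer: no no no yes

Derivation:
String 1 '[][[]][[[]][]][[][]]': depth seq [1 0 1 2 1 0 1 2 3 2 1 2 1 0 1 2 1 2 1 0]
  -> pairs=10 depth=3 groups=4 -> no
String 2 '[][][][][[[][][]]][][]': depth seq [1 0 1 0 1 0 1 0 1 2 3 2 3 2 3 2 1 0 1 0 1 0]
  -> pairs=11 depth=3 groups=7 -> no
String 3 '[[[]][[[]][][]]][[]][]': depth seq [1 2 3 2 1 2 3 4 3 2 3 2 3 2 1 0 1 2 1 0 1 0]
  -> pairs=11 depth=4 groups=3 -> no
String 4 '[][][][][][][][][]': depth seq [1 0 1 0 1 0 1 0 1 0 1 0 1 0 1 0 1 0]
  -> pairs=9 depth=1 groups=9 -> yes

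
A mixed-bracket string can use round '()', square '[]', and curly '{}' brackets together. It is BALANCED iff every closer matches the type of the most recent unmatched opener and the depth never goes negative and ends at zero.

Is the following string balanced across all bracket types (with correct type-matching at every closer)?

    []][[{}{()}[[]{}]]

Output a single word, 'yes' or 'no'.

Answer: no

Derivation:
pos 0: push '['; stack = [
pos 1: ']' matches '['; pop; stack = (empty)
pos 2: saw closer ']' but stack is empty → INVALID
Verdict: unmatched closer ']' at position 2 → no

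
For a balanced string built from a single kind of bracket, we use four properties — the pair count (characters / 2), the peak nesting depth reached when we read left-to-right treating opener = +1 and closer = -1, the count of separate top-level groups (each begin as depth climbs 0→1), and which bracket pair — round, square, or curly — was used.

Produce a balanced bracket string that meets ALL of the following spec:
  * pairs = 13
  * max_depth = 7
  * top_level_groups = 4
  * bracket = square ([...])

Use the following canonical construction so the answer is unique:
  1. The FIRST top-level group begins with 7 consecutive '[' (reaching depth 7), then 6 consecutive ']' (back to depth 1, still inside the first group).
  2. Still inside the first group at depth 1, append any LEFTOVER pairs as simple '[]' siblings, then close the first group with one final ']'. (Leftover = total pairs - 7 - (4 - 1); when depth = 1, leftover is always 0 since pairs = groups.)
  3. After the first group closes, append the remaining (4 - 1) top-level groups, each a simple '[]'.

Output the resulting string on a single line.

Answer: [[[[[[[]]]]]][][][]][][][]

Derivation:
Spec: pairs=13 depth=7 groups=4
Leftover pairs = 13 - 7 - (4-1) = 3
First group: deep chain of depth 7 + 3 sibling pairs
Remaining 3 groups: simple '[]' each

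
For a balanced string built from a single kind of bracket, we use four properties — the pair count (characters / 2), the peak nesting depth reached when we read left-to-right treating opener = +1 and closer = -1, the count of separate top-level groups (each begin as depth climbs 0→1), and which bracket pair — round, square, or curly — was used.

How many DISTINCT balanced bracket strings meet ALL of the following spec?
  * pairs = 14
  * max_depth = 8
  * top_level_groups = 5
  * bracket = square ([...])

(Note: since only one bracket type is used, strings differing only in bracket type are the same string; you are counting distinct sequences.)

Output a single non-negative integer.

Answer: 840

Derivation:
Spec: pairs=14 depth=8 groups=5
Count(depth <= 8) = 177550
Count(depth <= 7) = 176710
Count(depth == 8) = 177550 - 176710 = 840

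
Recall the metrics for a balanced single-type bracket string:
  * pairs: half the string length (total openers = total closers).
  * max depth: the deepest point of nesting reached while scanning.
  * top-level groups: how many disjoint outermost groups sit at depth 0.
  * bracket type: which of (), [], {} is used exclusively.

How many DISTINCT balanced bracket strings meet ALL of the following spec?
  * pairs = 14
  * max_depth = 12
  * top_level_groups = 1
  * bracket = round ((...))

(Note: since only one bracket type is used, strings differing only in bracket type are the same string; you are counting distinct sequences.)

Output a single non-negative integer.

Answer: 250

Derivation:
Spec: pairs=14 depth=12 groups=1
Count(depth <= 12) = 742876
Count(depth <= 11) = 742626
Count(depth == 12) = 742876 - 742626 = 250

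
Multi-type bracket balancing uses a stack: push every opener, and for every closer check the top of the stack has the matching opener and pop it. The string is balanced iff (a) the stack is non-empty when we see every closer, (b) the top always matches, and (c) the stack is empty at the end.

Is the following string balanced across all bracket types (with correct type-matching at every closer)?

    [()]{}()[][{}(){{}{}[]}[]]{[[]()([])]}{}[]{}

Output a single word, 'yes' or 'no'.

pos 0: push '['; stack = [
pos 1: push '('; stack = [(
pos 2: ')' matches '('; pop; stack = [
pos 3: ']' matches '['; pop; stack = (empty)
pos 4: push '{'; stack = {
pos 5: '}' matches '{'; pop; stack = (empty)
pos 6: push '('; stack = (
pos 7: ')' matches '('; pop; stack = (empty)
pos 8: push '['; stack = [
pos 9: ']' matches '['; pop; stack = (empty)
pos 10: push '['; stack = [
pos 11: push '{'; stack = [{
pos 12: '}' matches '{'; pop; stack = [
pos 13: push '('; stack = [(
pos 14: ')' matches '('; pop; stack = [
pos 15: push '{'; stack = [{
pos 16: push '{'; stack = [{{
pos 17: '}' matches '{'; pop; stack = [{
pos 18: push '{'; stack = [{{
pos 19: '}' matches '{'; pop; stack = [{
pos 20: push '['; stack = [{[
pos 21: ']' matches '['; pop; stack = [{
pos 22: '}' matches '{'; pop; stack = [
pos 23: push '['; stack = [[
pos 24: ']' matches '['; pop; stack = [
pos 25: ']' matches '['; pop; stack = (empty)
pos 26: push '{'; stack = {
pos 27: push '['; stack = {[
pos 28: push '['; stack = {[[
pos 29: ']' matches '['; pop; stack = {[
pos 30: push '('; stack = {[(
pos 31: ')' matches '('; pop; stack = {[
pos 32: push '('; stack = {[(
pos 33: push '['; stack = {[([
pos 34: ']' matches '['; pop; stack = {[(
pos 35: ')' matches '('; pop; stack = {[
pos 36: ']' matches '['; pop; stack = {
pos 37: '}' matches '{'; pop; stack = (empty)
pos 38: push '{'; stack = {
pos 39: '}' matches '{'; pop; stack = (empty)
pos 40: push '['; stack = [
pos 41: ']' matches '['; pop; stack = (empty)
pos 42: push '{'; stack = {
pos 43: '}' matches '{'; pop; stack = (empty)
end: stack empty → VALID
Verdict: properly nested → yes

Answer: yes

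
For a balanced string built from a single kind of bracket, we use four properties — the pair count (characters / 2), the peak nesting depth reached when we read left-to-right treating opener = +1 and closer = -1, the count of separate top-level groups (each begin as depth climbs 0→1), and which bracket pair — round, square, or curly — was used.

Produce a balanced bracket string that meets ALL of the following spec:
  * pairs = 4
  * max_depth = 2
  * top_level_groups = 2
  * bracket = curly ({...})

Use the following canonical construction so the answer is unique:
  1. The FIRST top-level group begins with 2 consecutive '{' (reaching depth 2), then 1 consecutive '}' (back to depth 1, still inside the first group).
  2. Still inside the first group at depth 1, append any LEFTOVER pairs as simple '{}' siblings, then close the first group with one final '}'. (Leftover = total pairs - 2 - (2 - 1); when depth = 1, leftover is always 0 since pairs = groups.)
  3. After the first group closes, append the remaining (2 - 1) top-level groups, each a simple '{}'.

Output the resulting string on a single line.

Answer: {{}{}}{}

Derivation:
Spec: pairs=4 depth=2 groups=2
Leftover pairs = 4 - 2 - (2-1) = 1
First group: deep chain of depth 2 + 1 sibling pairs
Remaining 1 groups: simple '{}' each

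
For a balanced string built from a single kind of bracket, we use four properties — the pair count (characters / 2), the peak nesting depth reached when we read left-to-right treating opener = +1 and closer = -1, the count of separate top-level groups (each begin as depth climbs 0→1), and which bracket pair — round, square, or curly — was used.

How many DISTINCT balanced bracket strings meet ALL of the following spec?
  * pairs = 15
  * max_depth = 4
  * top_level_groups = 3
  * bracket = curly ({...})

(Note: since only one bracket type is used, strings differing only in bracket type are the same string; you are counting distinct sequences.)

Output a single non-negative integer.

Answer: 451097

Derivation:
Spec: pairs=15 depth=4 groups=3
Count(depth <= 4) = 519193
Count(depth <= 3) = 68096
Count(depth == 4) = 519193 - 68096 = 451097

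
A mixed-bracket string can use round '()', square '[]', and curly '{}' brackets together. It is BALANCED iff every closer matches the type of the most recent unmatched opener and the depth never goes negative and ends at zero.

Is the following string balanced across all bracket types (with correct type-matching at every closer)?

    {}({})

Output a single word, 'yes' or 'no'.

pos 0: push '{'; stack = {
pos 1: '}' matches '{'; pop; stack = (empty)
pos 2: push '('; stack = (
pos 3: push '{'; stack = ({
pos 4: '}' matches '{'; pop; stack = (
pos 5: ')' matches '('; pop; stack = (empty)
end: stack empty → VALID
Verdict: properly nested → yes

Answer: yes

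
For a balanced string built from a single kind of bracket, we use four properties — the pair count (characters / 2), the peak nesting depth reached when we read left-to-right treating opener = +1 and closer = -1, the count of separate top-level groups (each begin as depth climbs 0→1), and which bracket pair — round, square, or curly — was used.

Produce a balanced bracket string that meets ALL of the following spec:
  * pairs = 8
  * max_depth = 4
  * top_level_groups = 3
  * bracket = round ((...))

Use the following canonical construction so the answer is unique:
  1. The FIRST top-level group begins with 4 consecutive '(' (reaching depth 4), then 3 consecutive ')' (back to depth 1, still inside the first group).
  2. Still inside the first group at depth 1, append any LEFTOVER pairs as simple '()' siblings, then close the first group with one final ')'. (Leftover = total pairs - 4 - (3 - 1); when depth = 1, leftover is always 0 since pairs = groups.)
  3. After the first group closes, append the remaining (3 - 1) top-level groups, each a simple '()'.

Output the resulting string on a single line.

Spec: pairs=8 depth=4 groups=3
Leftover pairs = 8 - 4 - (3-1) = 2
First group: deep chain of depth 4 + 2 sibling pairs
Remaining 2 groups: simple '()' each

Answer: (((()))()())()()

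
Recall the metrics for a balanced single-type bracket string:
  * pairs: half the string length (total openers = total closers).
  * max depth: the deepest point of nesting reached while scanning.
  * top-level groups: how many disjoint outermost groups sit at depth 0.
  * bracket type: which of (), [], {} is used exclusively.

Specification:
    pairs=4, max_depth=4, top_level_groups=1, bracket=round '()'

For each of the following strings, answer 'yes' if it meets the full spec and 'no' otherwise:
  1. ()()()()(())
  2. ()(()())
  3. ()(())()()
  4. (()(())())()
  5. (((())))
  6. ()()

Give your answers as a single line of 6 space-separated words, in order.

Answer: no no no no yes no

Derivation:
String 1 '()()()()(())': depth seq [1 0 1 0 1 0 1 0 1 2 1 0]
  -> pairs=6 depth=2 groups=5 -> no
String 2 '()(()())': depth seq [1 0 1 2 1 2 1 0]
  -> pairs=4 depth=2 groups=2 -> no
String 3 '()(())()()': depth seq [1 0 1 2 1 0 1 0 1 0]
  -> pairs=5 depth=2 groups=4 -> no
String 4 '(()(())())()': depth seq [1 2 1 2 3 2 1 2 1 0 1 0]
  -> pairs=6 depth=3 groups=2 -> no
String 5 '(((())))': depth seq [1 2 3 4 3 2 1 0]
  -> pairs=4 depth=4 groups=1 -> yes
String 6 '()()': depth seq [1 0 1 0]
  -> pairs=2 depth=1 groups=2 -> no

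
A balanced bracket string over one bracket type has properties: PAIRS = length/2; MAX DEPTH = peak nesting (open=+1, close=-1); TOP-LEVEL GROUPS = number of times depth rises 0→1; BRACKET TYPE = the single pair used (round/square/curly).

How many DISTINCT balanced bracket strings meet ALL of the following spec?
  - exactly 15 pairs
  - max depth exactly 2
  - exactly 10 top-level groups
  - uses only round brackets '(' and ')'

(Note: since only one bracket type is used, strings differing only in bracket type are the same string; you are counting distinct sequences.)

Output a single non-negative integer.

Spec: pairs=15 depth=2 groups=10
Count(depth <= 2) = 2002
Count(depth <= 1) = 0
Count(depth == 2) = 2002 - 0 = 2002

Answer: 2002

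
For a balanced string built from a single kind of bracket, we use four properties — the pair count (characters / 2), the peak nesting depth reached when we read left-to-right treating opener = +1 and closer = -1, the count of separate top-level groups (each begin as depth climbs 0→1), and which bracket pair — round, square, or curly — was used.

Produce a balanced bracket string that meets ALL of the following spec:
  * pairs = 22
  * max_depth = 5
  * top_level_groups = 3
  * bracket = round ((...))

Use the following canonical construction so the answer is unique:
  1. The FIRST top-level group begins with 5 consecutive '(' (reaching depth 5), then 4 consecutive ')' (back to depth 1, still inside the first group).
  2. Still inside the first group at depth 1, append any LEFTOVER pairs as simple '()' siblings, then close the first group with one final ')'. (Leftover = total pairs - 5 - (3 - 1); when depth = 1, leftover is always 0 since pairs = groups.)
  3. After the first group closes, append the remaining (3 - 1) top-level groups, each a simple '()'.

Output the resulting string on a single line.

Answer: ((((())))()()()()()()()()()()()()()()())()()

Derivation:
Spec: pairs=22 depth=5 groups=3
Leftover pairs = 22 - 5 - (3-1) = 15
First group: deep chain of depth 5 + 15 sibling pairs
Remaining 2 groups: simple '()' each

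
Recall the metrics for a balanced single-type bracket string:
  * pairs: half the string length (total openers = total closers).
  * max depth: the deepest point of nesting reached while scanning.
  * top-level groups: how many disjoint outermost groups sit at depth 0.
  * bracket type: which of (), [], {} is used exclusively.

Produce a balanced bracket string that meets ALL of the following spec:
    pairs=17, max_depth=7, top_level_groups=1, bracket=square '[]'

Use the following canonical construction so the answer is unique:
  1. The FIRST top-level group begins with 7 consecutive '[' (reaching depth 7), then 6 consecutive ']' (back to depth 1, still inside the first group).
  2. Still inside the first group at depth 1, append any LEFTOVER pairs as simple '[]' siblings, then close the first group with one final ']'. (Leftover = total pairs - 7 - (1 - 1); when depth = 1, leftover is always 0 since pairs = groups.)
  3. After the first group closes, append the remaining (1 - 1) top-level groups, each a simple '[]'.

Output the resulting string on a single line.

Answer: [[[[[[[]]]]]][][][][][][][][][][]]

Derivation:
Spec: pairs=17 depth=7 groups=1
Leftover pairs = 17 - 7 - (1-1) = 10
First group: deep chain of depth 7 + 10 sibling pairs
Remaining 0 groups: simple '[]' each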